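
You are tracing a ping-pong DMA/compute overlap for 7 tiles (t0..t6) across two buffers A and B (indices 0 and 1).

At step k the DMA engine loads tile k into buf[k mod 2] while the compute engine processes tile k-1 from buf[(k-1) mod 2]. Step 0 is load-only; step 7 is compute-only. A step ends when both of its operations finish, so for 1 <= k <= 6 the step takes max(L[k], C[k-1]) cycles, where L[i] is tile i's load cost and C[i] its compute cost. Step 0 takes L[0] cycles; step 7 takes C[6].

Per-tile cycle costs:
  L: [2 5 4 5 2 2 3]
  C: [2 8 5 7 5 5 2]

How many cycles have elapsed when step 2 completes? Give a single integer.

end_cycle[2] = 15

[0] DMA t0→A (2c) ∥ CU idle ⇒ 2c, clock 2
[1] DMA t1→B (5c) ∥ CU A:t0 (2c) ⇒ 5c, clock 7
[2] DMA t2→A (4c) ∥ CU B:t1 (8c) ⇒ 8c, clock 15
[3] DMA t3→B (5c) ∥ CU A:t2 (5c) ⇒ 5c, clock 20
[4] DMA t4→A (2c) ∥ CU B:t3 (7c) ⇒ 7c, clock 27
[5] DMA t5→B (2c) ∥ CU A:t4 (5c) ⇒ 5c, clock 32
[6] DMA t6→A (3c) ∥ CU B:t5 (5c) ⇒ 5c, clock 37
[7] DMA idle ∥ CU A:t6 (2c) ⇒ 2c, clock 39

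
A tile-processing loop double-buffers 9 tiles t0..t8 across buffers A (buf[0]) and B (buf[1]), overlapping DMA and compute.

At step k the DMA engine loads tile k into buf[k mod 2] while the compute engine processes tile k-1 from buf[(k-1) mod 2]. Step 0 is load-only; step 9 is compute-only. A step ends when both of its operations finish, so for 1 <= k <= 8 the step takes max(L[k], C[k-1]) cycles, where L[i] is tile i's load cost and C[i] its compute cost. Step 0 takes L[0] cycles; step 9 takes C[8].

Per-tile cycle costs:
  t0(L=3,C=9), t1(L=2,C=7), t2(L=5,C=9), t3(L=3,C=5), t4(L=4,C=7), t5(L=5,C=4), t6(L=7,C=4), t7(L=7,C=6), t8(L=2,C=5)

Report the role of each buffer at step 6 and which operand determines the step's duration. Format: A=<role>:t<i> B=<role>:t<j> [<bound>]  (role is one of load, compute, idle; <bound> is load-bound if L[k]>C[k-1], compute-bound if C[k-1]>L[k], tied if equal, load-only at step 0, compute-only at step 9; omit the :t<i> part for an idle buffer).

step 6: A=load:t6 B=compute:t5 [load-bound]

[0] DMA t0→A (3c) ∥ CU idle ⇒ 3c, clock 3
[1] DMA t1→B (2c) ∥ CU A:t0 (9c) ⇒ 9c, clock 12
[2] DMA t2→A (5c) ∥ CU B:t1 (7c) ⇒ 7c, clock 19
[3] DMA t3→B (3c) ∥ CU A:t2 (9c) ⇒ 9c, clock 28
[4] DMA t4→A (4c) ∥ CU B:t3 (5c) ⇒ 5c, clock 33
[5] DMA t5→B (5c) ∥ CU A:t4 (7c) ⇒ 7c, clock 40
[6] DMA t6→A (7c) ∥ CU B:t5 (4c) ⇒ 7c, clock 47
[7] DMA t7→B (7c) ∥ CU A:t6 (4c) ⇒ 7c, clock 54
[8] DMA t8→A (2c) ∥ CU B:t7 (6c) ⇒ 6c, clock 60
[9] DMA idle ∥ CU A:t8 (5c) ⇒ 5c, clock 65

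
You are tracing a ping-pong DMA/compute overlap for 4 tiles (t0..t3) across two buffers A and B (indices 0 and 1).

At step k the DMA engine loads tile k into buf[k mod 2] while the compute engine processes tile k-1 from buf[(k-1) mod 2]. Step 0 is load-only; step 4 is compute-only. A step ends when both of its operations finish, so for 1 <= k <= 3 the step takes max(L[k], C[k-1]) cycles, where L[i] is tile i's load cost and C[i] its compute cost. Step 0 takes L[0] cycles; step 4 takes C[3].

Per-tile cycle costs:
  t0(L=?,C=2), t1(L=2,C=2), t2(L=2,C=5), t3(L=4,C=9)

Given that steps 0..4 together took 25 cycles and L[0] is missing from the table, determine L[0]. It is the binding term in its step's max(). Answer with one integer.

step 0: dur = L[0]=? = L[0]  (unknown; binding)
step 1: dur = max(L[1]=2, C[0]=2) = 2
step 2: dur = max(L[2]=2, C[1]=2) = 2
step 3: dur = max(L[3]=4, C[2]=5) = 5
step 4: dur = C[3]=9 = 9
sum of known step durations = 18
dur[0] = total - known = 25 - 18 = 7
L[0] is the binding max in step 0, so L[0] = dur[0] = 7

L[0] = 7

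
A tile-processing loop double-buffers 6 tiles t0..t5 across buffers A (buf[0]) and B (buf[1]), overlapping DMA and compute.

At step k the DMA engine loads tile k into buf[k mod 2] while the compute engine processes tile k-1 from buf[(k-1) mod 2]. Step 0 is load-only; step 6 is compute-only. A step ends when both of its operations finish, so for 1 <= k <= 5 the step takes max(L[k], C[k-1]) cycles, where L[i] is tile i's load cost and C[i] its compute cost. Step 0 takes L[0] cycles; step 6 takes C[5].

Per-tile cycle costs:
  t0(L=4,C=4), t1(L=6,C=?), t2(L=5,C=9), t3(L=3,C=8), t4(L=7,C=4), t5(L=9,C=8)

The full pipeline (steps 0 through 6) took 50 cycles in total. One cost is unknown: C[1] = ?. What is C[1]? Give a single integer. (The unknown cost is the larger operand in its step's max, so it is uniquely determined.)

C[1] = 6

step 0 | dur = L[0]=4 = 4
step 1 | dur = max(L[1]=6, C[0]=4) = 6
step 2 | dur = max(L[2]=5, C[1]=?) = C[1]  (unknown; binding)
step 3 | dur = max(L[3]=3, C[2]=9) = 9
step 4 | dur = max(L[4]=7, C[3]=8) = 8
step 5 | dur = max(L[5]=9, C[4]=4) = 9
step 6 | dur = C[5]=8 = 8
sum of known step durations = 44
dur[2] = total - known = 50 - 44 = 6
C[1] is the binding max in step 2, so C[1] = dur[2] = 6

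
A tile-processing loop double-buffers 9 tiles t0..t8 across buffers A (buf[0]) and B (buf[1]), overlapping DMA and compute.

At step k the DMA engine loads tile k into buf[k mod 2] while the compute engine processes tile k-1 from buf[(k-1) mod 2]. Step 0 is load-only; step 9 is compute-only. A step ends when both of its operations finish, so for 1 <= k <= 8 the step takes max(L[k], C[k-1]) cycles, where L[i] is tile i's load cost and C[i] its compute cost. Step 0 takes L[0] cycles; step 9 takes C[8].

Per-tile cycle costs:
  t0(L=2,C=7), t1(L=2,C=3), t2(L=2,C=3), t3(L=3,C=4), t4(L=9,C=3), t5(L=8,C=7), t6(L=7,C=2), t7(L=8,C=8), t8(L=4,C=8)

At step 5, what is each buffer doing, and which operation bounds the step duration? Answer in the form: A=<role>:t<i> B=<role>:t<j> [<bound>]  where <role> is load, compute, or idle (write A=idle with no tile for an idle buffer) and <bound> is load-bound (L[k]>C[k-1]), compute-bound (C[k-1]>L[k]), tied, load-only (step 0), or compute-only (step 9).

step 5: A=compute:t4 B=load:t5 [load-bound]

step 0: L[0]=2 → dur=2, Σ=2 | A=load:t0 B=idle [load-only]
step 1: L[1]=2 C[0]=7 → dur=7, Σ=9 | A=compute:t0 B=load:t1 [compute-bound]
step 2: L[2]=2 C[1]=3 → dur=3, Σ=12 | A=load:t2 B=compute:t1 [compute-bound]
step 3: L[3]=3 C[2]=3 → dur=3, Σ=15 | A=compute:t2 B=load:t3 [tied]
step 4: L[4]=9 C[3]=4 → dur=9, Σ=24 | A=load:t4 B=compute:t3 [load-bound]
step 5: L[5]=8 C[4]=3 → dur=8, Σ=32 | A=compute:t4 B=load:t5 [load-bound]
step 6: L[6]=7 C[5]=7 → dur=7, Σ=39 | A=load:t6 B=compute:t5 [tied]
step 7: L[7]=8 C[6]=2 → dur=8, Σ=47 | A=compute:t6 B=load:t7 [load-bound]
step 8: L[8]=4 C[7]=8 → dur=8, Σ=55 | A=load:t8 B=compute:t7 [compute-bound]
step 9: C[8]=8 → dur=8, Σ=63 | A=compute:t8 B=idle [compute-only]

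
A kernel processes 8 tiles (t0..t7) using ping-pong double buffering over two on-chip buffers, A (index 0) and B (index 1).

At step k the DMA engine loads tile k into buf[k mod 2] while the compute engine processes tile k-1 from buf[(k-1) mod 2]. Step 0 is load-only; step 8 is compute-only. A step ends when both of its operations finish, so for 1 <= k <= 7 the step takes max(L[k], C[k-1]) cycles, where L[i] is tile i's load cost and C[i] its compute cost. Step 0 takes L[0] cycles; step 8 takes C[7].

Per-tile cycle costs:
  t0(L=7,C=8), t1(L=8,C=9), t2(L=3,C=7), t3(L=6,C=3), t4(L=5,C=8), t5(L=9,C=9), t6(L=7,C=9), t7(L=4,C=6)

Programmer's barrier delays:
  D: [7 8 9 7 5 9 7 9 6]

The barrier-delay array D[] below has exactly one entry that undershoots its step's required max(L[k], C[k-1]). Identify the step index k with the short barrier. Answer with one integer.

k=0 barrier L[0]=7→7c, D[0]=7 ok
k=1 barrier max(L[1]=8,C[0]=8)→8c, D[1]=8 ok
k=2 barrier max(L[2]=3,C[1]=9)→9c, D[2]=9 ok
k=3 barrier max(L[3]=6,C[2]=7)→7c, D[3]=7 ok
k=4 barrier max(L[4]=5,C[3]=3)→5c, D[4]=5 ok
k=5 barrier max(L[5]=9,C[4]=8)→9c, D[5]=9 ok
k=6 barrier max(L[6]=7,C[5]=9)→9c, D[6]=7 SHORT
k=7 barrier max(L[7]=4,C[6]=9)→9c, D[7]=9 ok
k=8 barrier C[7]=6→6c, D[8]=6 ok

hazard at step 6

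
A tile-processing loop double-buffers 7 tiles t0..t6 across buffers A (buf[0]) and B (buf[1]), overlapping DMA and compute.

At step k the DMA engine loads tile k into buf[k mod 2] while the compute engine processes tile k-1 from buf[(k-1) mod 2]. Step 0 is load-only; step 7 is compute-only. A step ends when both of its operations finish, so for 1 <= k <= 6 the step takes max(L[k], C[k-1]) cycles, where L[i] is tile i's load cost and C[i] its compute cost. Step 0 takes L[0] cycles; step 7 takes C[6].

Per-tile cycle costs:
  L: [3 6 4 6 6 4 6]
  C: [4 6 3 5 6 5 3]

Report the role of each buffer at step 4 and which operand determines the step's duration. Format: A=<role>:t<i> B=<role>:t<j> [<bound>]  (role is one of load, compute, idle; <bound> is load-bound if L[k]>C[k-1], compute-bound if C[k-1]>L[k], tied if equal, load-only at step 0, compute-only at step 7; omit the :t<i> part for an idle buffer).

step 4: A=load:t4 B=compute:t3 [load-bound]

step 0: L[0]=3 → dur=3, Σ=3 | A=load:t0 B=idle [load-only]
step 1: L[1]=6 C[0]=4 → dur=6, Σ=9 | A=compute:t0 B=load:t1 [load-bound]
step 2: L[2]=4 C[1]=6 → dur=6, Σ=15 | A=load:t2 B=compute:t1 [compute-bound]
step 3: L[3]=6 C[2]=3 → dur=6, Σ=21 | A=compute:t2 B=load:t3 [load-bound]
step 4: L[4]=6 C[3]=5 → dur=6, Σ=27 | A=load:t4 B=compute:t3 [load-bound]
step 5: L[5]=4 C[4]=6 → dur=6, Σ=33 | A=compute:t4 B=load:t5 [compute-bound]
step 6: L[6]=6 C[5]=5 → dur=6, Σ=39 | A=load:t6 B=compute:t5 [load-bound]
step 7: C[6]=3 → dur=3, Σ=42 | A=compute:t6 B=idle [compute-only]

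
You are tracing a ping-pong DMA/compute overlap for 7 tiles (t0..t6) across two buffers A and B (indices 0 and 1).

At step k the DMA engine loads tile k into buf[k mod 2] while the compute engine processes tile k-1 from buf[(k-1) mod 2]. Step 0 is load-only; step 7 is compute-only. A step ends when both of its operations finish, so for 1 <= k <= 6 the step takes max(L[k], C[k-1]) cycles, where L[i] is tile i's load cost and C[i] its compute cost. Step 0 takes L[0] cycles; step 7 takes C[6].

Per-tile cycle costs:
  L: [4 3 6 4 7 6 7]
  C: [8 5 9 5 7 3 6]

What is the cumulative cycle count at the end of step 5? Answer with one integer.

end_cycle[5] = 41

[0] DMA t0→A (4c) ∥ CU idle ⇒ 4c, clock 4
[1] DMA t1→B (3c) ∥ CU A:t0 (8c) ⇒ 8c, clock 12
[2] DMA t2→A (6c) ∥ CU B:t1 (5c) ⇒ 6c, clock 18
[3] DMA t3→B (4c) ∥ CU A:t2 (9c) ⇒ 9c, clock 27
[4] DMA t4→A (7c) ∥ CU B:t3 (5c) ⇒ 7c, clock 34
[5] DMA t5→B (6c) ∥ CU A:t4 (7c) ⇒ 7c, clock 41
[6] DMA t6→A (7c) ∥ CU B:t5 (3c) ⇒ 7c, clock 48
[7] DMA idle ∥ CU A:t6 (6c) ⇒ 6c, clock 54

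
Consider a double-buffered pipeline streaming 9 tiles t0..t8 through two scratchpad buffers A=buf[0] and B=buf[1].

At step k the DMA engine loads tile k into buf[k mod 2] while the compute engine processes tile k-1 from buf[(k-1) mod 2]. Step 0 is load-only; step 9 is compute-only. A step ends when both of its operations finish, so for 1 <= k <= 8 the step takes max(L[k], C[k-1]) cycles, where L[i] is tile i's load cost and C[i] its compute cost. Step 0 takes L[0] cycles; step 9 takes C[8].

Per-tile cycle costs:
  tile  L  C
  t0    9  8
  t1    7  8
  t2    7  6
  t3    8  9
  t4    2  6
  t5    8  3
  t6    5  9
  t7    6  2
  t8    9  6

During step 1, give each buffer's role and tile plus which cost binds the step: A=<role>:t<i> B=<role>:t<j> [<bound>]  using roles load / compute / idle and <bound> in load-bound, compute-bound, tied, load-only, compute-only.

step 0: L[0]=9 → dur=9, Σ=9 | A=load:t0 B=idle [load-only]
step 1: L[1]=7 C[0]=8 → dur=8, Σ=17 | A=compute:t0 B=load:t1 [compute-bound]
step 2: L[2]=7 C[1]=8 → dur=8, Σ=25 | A=load:t2 B=compute:t1 [compute-bound]
step 3: L[3]=8 C[2]=6 → dur=8, Σ=33 | A=compute:t2 B=load:t3 [load-bound]
step 4: L[4]=2 C[3]=9 → dur=9, Σ=42 | A=load:t4 B=compute:t3 [compute-bound]
step 5: L[5]=8 C[4]=6 → dur=8, Σ=50 | A=compute:t4 B=load:t5 [load-bound]
step 6: L[6]=5 C[5]=3 → dur=5, Σ=55 | A=load:t6 B=compute:t5 [load-bound]
step 7: L[7]=6 C[6]=9 → dur=9, Σ=64 | A=compute:t6 B=load:t7 [compute-bound]
step 8: L[8]=9 C[7]=2 → dur=9, Σ=73 | A=load:t8 B=compute:t7 [load-bound]
step 9: C[8]=6 → dur=6, Σ=79 | A=compute:t8 B=idle [compute-only]

step 1: A=compute:t0 B=load:t1 [compute-bound]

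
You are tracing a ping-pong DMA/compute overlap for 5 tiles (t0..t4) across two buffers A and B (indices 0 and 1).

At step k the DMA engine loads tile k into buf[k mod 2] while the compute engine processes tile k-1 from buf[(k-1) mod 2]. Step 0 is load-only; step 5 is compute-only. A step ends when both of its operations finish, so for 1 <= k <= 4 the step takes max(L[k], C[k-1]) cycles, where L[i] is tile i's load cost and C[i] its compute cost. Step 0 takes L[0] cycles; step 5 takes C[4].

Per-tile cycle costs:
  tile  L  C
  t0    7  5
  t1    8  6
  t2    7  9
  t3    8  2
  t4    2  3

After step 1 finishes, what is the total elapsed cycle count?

end_cycle[1] = 15

  0. 7=7c; end=7; A:t0 B:-
  1. max(8,5)=8c; end=15; A:t0 B:t1
  2. max(7,6)=7c; end=22; A:t2 B:t1
  3. max(8,9)=9c; end=31; A:t2 B:t3
  4. max(2,2)=2c; end=33; A:t4 B:t3
  5. 3=3c; end=36; A:t4 B:t3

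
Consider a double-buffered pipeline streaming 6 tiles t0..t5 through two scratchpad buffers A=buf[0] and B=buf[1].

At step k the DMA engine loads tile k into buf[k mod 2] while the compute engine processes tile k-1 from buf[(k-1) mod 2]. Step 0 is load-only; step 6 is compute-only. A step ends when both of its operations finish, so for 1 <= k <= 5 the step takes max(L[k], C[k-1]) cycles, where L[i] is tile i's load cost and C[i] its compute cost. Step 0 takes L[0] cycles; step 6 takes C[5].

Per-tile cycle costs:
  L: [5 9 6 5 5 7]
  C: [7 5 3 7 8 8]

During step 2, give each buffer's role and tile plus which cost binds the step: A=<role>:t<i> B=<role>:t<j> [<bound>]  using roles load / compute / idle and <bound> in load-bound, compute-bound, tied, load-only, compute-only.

[0] DMA t0→A (5c) ∥ CU idle ⇒ 5c, clock 5
[1] DMA t1→B (9c) ∥ CU A:t0 (7c) ⇒ 9c, clock 14
[2] DMA t2→A (6c) ∥ CU B:t1 (5c) ⇒ 6c, clock 20
[3] DMA t3→B (5c) ∥ CU A:t2 (3c) ⇒ 5c, clock 25
[4] DMA t4→A (5c) ∥ CU B:t3 (7c) ⇒ 7c, clock 32
[5] DMA t5→B (7c) ∥ CU A:t4 (8c) ⇒ 8c, clock 40
[6] DMA idle ∥ CU B:t5 (8c) ⇒ 8c, clock 48

step 2: A=load:t2 B=compute:t1 [load-bound]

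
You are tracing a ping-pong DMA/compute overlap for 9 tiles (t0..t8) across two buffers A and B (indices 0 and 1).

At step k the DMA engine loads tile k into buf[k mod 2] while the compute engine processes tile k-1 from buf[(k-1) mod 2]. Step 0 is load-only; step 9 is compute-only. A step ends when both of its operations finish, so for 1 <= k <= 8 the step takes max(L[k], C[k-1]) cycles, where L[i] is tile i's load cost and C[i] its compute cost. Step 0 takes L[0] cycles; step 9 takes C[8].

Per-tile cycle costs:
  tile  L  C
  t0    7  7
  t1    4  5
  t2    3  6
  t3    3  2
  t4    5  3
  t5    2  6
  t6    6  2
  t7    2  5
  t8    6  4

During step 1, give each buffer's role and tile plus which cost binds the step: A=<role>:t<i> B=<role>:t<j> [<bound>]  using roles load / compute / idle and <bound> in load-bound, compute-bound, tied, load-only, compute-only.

step 0: L[0]=7 → dur=7, Σ=7 | A=load:t0 B=idle [load-only]
step 1: L[1]=4 C[0]=7 → dur=7, Σ=14 | A=compute:t0 B=load:t1 [compute-bound]
step 2: L[2]=3 C[1]=5 → dur=5, Σ=19 | A=load:t2 B=compute:t1 [compute-bound]
step 3: L[3]=3 C[2]=6 → dur=6, Σ=25 | A=compute:t2 B=load:t3 [compute-bound]
step 4: L[4]=5 C[3]=2 → dur=5, Σ=30 | A=load:t4 B=compute:t3 [load-bound]
step 5: L[5]=2 C[4]=3 → dur=3, Σ=33 | A=compute:t4 B=load:t5 [compute-bound]
step 6: L[6]=6 C[5]=6 → dur=6, Σ=39 | A=load:t6 B=compute:t5 [tied]
step 7: L[7]=2 C[6]=2 → dur=2, Σ=41 | A=compute:t6 B=load:t7 [tied]
step 8: L[8]=6 C[7]=5 → dur=6, Σ=47 | A=load:t8 B=compute:t7 [load-bound]
step 9: C[8]=4 → dur=4, Σ=51 | A=compute:t8 B=idle [compute-only]

step 1: A=compute:t0 B=load:t1 [compute-bound]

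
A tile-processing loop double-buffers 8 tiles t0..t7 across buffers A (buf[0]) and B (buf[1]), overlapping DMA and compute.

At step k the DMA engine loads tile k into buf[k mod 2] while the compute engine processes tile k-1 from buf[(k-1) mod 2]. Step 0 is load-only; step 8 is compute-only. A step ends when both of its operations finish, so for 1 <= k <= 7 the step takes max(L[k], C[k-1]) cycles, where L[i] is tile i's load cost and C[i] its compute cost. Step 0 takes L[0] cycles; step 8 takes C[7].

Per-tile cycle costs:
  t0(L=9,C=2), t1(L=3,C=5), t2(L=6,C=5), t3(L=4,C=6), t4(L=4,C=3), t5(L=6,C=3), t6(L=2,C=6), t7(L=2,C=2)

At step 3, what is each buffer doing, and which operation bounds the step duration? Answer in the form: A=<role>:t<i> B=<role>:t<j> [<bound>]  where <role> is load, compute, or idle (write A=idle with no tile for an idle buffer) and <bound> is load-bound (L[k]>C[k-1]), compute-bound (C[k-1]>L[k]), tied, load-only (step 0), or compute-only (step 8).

  0. 9=9c; end=9; A:t0 B:-
  1. max(3,2)=3c; end=12; A:t0 B:t1
  2. max(6,5)=6c; end=18; A:t2 B:t1
  3. max(4,5)=5c; end=23; A:t2 B:t3
  4. max(4,6)=6c; end=29; A:t4 B:t3
  5. max(6,3)=6c; end=35; A:t4 B:t5
  6. max(2,3)=3c; end=38; A:t6 B:t5
  7. max(2,6)=6c; end=44; A:t6 B:t7
  8. 2=2c; end=46; A:t6 B:t7

step 3: A=compute:t2 B=load:t3 [compute-bound]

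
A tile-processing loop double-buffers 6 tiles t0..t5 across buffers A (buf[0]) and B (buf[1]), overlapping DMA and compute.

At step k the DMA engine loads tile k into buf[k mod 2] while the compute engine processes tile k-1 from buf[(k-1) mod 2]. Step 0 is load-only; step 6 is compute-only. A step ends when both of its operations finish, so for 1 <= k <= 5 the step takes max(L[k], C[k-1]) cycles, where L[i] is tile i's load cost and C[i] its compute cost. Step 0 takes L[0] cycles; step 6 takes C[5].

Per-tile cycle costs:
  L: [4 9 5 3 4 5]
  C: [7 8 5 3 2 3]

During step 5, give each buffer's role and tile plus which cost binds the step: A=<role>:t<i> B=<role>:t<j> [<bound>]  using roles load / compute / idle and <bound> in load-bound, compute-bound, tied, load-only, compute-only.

step 5: A=compute:t4 B=load:t5 [load-bound]

step 0: L[0]=4 → dur=4, Σ=4 | A=load:t0 B=idle [load-only]
step 1: L[1]=9 C[0]=7 → dur=9, Σ=13 | A=compute:t0 B=load:t1 [load-bound]
step 2: L[2]=5 C[1]=8 → dur=8, Σ=21 | A=load:t2 B=compute:t1 [compute-bound]
step 3: L[3]=3 C[2]=5 → dur=5, Σ=26 | A=compute:t2 B=load:t3 [compute-bound]
step 4: L[4]=4 C[3]=3 → dur=4, Σ=30 | A=load:t4 B=compute:t3 [load-bound]
step 5: L[5]=5 C[4]=2 → dur=5, Σ=35 | A=compute:t4 B=load:t5 [load-bound]
step 6: C[5]=3 → dur=3, Σ=38 | A=idle B=compute:t5 [compute-only]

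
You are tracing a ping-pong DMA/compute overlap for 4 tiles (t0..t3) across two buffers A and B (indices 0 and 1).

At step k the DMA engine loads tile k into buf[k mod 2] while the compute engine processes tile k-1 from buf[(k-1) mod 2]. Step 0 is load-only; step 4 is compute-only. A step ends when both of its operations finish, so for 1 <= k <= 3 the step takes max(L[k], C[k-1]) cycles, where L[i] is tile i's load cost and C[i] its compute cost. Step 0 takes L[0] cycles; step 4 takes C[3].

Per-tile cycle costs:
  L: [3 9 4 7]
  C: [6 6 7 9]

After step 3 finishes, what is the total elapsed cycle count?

end_cycle[3] = 25

step 0: L[0]=3 → dur=3, Σ=3 | A=load:t0 B=idle [load-only]
step 1: L[1]=9 C[0]=6 → dur=9, Σ=12 | A=compute:t0 B=load:t1 [load-bound]
step 2: L[2]=4 C[1]=6 → dur=6, Σ=18 | A=load:t2 B=compute:t1 [compute-bound]
step 3: L[3]=7 C[2]=7 → dur=7, Σ=25 | A=compute:t2 B=load:t3 [tied]
step 4: C[3]=9 → dur=9, Σ=34 | A=idle B=compute:t3 [compute-only]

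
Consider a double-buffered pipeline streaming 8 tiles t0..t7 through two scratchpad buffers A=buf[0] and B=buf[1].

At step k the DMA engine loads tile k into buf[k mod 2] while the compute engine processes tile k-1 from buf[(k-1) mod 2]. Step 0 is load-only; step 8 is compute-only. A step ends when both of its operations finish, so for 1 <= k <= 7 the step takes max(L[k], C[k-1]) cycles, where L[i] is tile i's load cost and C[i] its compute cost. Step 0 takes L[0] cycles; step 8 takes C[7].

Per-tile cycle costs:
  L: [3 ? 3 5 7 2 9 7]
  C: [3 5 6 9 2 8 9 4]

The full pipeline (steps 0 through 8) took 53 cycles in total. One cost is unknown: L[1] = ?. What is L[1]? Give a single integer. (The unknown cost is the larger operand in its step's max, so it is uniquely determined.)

step 0 = dur = L[0]=3 = 3
step 1 = dur = max(L[1]=?, C[0]=3) = L[1]  (unknown; binding)
step 2 = dur = max(L[2]=3, C[1]=5) = 5
step 3 = dur = max(L[3]=5, C[2]=6) = 6
step 4 = dur = max(L[4]=7, C[3]=9) = 9
step 5 = dur = max(L[5]=2, C[4]=2) = 2
step 6 = dur = max(L[6]=9, C[5]=8) = 9
step 7 = dur = max(L[7]=7, C[6]=9) = 9
step 8 = dur = C[7]=4 = 4
sum of known step durations = 47
dur[1] = total - known = 53 - 47 = 6
L[1] is the binding max in step 1, so L[1] = dur[1] = 6

L[1] = 6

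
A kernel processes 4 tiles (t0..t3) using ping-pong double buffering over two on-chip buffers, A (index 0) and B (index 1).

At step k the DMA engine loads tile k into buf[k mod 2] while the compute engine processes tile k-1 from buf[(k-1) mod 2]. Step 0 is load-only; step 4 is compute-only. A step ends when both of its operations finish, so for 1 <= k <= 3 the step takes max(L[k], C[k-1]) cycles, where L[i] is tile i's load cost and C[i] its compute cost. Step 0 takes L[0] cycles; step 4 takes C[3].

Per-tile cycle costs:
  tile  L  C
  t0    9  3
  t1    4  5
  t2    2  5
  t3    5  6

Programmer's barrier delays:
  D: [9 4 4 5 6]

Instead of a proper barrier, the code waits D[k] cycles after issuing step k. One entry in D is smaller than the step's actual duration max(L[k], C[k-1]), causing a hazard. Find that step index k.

hazard at step 2

[0] required=L[0]=9=9 vs D=9 ok
[1] required=max(L[1]=4,C[0]=3)=4 vs D=4 ok
[2] required=max(L[2]=2,C[1]=5)=5 vs D=4 SHORT
[3] required=max(L[3]=5,C[2]=5)=5 vs D=5 ok
[4] required=C[3]=6=6 vs D=6 ok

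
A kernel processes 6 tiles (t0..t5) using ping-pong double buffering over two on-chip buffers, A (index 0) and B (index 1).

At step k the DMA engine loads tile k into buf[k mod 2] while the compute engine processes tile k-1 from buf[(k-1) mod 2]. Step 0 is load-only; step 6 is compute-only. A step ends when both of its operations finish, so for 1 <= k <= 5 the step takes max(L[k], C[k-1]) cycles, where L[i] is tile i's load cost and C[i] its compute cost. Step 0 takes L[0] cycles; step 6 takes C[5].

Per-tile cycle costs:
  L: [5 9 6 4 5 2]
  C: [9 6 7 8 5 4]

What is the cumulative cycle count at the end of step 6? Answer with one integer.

  0. 5=5c; end=5; A:t0 B:-
  1. max(9,9)=9c; end=14; A:t0 B:t1
  2. max(6,6)=6c; end=20; A:t2 B:t1
  3. max(4,7)=7c; end=27; A:t2 B:t3
  4. max(5,8)=8c; end=35; A:t4 B:t3
  5. max(2,5)=5c; end=40; A:t4 B:t5
  6. 4=4c; end=44; A:t4 B:t5

end_cycle[6] = 44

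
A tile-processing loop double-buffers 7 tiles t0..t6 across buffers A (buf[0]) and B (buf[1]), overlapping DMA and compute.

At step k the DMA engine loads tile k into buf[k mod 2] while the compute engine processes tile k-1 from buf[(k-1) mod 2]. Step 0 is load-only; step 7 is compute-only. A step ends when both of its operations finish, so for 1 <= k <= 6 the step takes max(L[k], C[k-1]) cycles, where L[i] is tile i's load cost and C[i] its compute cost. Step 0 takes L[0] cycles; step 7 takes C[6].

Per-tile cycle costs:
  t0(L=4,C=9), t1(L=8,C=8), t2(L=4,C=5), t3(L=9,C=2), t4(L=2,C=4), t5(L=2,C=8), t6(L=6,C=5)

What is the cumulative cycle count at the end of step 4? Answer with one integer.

end_cycle[4] = 32

  0. 4=4c; end=4; A:t0 B:-
  1. max(8,9)=9c; end=13; A:t0 B:t1
  2. max(4,8)=8c; end=21; A:t2 B:t1
  3. max(9,5)=9c; end=30; A:t2 B:t3
  4. max(2,2)=2c; end=32; A:t4 B:t3
  5. max(2,4)=4c; end=36; A:t4 B:t5
  6. max(6,8)=8c; end=44; A:t6 B:t5
  7. 5=5c; end=49; A:t6 B:t5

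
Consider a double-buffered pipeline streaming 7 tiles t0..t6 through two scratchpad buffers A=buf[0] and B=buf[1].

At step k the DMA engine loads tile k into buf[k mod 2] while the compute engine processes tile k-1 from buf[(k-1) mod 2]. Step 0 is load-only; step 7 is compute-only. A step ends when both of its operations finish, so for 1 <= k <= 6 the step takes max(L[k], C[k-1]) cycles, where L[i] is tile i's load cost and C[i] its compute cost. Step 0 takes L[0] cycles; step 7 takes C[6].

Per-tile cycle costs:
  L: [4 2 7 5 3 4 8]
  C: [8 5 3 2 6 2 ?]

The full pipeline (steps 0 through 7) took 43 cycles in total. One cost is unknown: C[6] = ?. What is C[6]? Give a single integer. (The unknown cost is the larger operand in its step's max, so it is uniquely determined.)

step 0: dur = L[0]=4 = 4
step 1: dur = max(L[1]=2, C[0]=8) = 8
step 2: dur = max(L[2]=7, C[1]=5) = 7
step 3: dur = max(L[3]=5, C[2]=3) = 5
step 4: dur = max(L[4]=3, C[3]=2) = 3
step 5: dur = max(L[5]=4, C[4]=6) = 6
step 6: dur = max(L[6]=8, C[5]=2) = 8
step 7: dur = C[6]=? = C[6]  (unknown; binding)
sum of known step durations = 41
dur[7] = total - known = 43 - 41 = 2
C[6] is the binding max in step 7, so C[6] = dur[7] = 2

C[6] = 2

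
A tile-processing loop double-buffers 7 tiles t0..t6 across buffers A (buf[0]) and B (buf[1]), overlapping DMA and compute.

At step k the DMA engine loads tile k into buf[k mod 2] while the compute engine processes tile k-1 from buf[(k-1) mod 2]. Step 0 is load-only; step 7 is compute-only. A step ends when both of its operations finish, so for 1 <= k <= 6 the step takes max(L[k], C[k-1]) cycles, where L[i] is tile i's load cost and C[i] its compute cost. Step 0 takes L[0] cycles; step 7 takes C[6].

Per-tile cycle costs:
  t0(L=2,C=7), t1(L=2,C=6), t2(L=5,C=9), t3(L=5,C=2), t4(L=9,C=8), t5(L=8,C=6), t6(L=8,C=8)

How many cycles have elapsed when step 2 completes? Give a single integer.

k=0 load=t0/2c comp=- wait=2 total=2
k=1 load=t1/2c comp=t0/7c wait=7 total=9
k=2 load=t2/5c comp=t1/6c wait=6 total=15
k=3 load=t3/5c comp=t2/9c wait=9 total=24
k=4 load=t4/9c comp=t3/2c wait=9 total=33
k=5 load=t5/8c comp=t4/8c wait=8 total=41
k=6 load=t6/8c comp=t5/6c wait=8 total=49
k=7 load=- comp=t6/8c wait=8 total=57

end_cycle[2] = 15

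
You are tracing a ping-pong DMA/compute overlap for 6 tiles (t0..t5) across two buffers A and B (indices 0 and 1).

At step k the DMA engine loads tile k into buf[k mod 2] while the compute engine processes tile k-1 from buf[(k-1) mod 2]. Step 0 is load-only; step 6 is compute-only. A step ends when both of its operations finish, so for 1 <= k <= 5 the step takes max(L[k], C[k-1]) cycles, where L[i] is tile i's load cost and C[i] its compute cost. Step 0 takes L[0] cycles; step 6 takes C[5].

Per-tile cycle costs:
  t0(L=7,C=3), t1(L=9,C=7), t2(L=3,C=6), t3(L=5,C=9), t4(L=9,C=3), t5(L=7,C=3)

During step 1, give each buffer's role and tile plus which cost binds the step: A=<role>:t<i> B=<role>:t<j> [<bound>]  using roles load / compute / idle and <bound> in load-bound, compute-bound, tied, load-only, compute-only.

step 1: A=compute:t0 B=load:t1 [load-bound]

[0] DMA t0→A (7c) ∥ CU idle ⇒ 7c, clock 7
[1] DMA t1→B (9c) ∥ CU A:t0 (3c) ⇒ 9c, clock 16
[2] DMA t2→A (3c) ∥ CU B:t1 (7c) ⇒ 7c, clock 23
[3] DMA t3→B (5c) ∥ CU A:t2 (6c) ⇒ 6c, clock 29
[4] DMA t4→A (9c) ∥ CU B:t3 (9c) ⇒ 9c, clock 38
[5] DMA t5→B (7c) ∥ CU A:t4 (3c) ⇒ 7c, clock 45
[6] DMA idle ∥ CU B:t5 (3c) ⇒ 3c, clock 48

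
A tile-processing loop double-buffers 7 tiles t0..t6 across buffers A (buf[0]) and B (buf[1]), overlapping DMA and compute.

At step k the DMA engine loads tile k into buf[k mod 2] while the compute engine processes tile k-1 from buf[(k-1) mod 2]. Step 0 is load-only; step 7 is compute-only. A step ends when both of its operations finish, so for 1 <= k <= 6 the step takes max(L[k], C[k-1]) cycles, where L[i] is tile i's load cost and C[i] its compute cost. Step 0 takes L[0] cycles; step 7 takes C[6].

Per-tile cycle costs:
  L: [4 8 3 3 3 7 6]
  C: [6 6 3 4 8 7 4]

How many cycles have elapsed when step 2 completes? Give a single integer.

end_cycle[2] = 18

step 0: L[0]=4 → dur=4, Σ=4 | A=load:t0 B=idle [load-only]
step 1: L[1]=8 C[0]=6 → dur=8, Σ=12 | A=compute:t0 B=load:t1 [load-bound]
step 2: L[2]=3 C[1]=6 → dur=6, Σ=18 | A=load:t2 B=compute:t1 [compute-bound]
step 3: L[3]=3 C[2]=3 → dur=3, Σ=21 | A=compute:t2 B=load:t3 [tied]
step 4: L[4]=3 C[3]=4 → dur=4, Σ=25 | A=load:t4 B=compute:t3 [compute-bound]
step 5: L[5]=7 C[4]=8 → dur=8, Σ=33 | A=compute:t4 B=load:t5 [compute-bound]
step 6: L[6]=6 C[5]=7 → dur=7, Σ=40 | A=load:t6 B=compute:t5 [compute-bound]
step 7: C[6]=4 → dur=4, Σ=44 | A=compute:t6 B=idle [compute-only]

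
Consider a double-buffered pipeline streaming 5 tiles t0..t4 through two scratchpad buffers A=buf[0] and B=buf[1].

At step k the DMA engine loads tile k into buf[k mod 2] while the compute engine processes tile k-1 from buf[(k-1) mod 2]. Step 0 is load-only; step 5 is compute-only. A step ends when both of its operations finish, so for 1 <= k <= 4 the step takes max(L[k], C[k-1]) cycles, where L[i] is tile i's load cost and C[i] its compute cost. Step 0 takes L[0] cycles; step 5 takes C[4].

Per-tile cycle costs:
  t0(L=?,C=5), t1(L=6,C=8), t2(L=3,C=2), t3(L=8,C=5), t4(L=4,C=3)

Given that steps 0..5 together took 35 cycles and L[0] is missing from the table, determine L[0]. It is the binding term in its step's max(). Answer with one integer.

step 0 = dur = L[0]=? = L[0]  (unknown; binding)
step 1 = dur = max(L[1]=6, C[0]=5) = 6
step 2 = dur = max(L[2]=3, C[1]=8) = 8
step 3 = dur = max(L[3]=8, C[2]=2) = 8
step 4 = dur = max(L[4]=4, C[3]=5) = 5
step 5 = dur = C[4]=3 = 3
sum of known step durations = 30
dur[0] = total - known = 35 - 30 = 5
L[0] is the binding max in step 0, so L[0] = dur[0] = 5

L[0] = 5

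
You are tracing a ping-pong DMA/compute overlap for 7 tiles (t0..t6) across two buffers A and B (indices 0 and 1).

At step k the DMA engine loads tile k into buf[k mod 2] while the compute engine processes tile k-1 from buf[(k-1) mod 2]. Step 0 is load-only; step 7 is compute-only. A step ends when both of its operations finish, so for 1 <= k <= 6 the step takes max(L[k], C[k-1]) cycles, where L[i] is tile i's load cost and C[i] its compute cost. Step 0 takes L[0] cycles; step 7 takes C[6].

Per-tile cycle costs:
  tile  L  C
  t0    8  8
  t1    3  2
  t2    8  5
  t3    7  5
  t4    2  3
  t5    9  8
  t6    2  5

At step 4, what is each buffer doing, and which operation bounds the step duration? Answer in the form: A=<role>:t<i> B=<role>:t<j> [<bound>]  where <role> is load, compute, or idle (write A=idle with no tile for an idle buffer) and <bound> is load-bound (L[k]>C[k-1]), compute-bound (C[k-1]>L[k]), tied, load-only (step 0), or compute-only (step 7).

  0. 8=8c; end=8; A:t0 B:-
  1. max(3,8)=8c; end=16; A:t0 B:t1
  2. max(8,2)=8c; end=24; A:t2 B:t1
  3. max(7,5)=7c; end=31; A:t2 B:t3
  4. max(2,5)=5c; end=36; A:t4 B:t3
  5. max(9,3)=9c; end=45; A:t4 B:t5
  6. max(2,8)=8c; end=53; A:t6 B:t5
  7. 5=5c; end=58; A:t6 B:t5

step 4: A=load:t4 B=compute:t3 [compute-bound]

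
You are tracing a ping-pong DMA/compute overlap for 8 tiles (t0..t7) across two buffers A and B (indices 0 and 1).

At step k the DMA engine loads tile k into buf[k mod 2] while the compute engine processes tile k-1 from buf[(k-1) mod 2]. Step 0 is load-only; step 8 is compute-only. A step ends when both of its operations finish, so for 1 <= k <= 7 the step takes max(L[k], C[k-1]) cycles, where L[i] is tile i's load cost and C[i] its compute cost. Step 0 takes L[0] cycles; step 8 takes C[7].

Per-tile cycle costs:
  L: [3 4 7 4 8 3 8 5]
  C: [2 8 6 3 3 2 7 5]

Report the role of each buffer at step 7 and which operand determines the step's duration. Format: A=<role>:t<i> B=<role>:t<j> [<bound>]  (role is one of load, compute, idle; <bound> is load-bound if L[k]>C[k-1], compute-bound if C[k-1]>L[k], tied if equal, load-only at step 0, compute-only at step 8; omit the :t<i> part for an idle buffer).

k=0 load=t0/3c comp=- wait=3 total=3
k=1 load=t1/4c comp=t0/2c wait=4 total=7
k=2 load=t2/7c comp=t1/8c wait=8 total=15
k=3 load=t3/4c comp=t2/6c wait=6 total=21
k=4 load=t4/8c comp=t3/3c wait=8 total=29
k=5 load=t5/3c comp=t4/3c wait=3 total=32
k=6 load=t6/8c comp=t5/2c wait=8 total=40
k=7 load=t7/5c comp=t6/7c wait=7 total=47
k=8 load=- comp=t7/5c wait=5 total=52

step 7: A=compute:t6 B=load:t7 [compute-bound]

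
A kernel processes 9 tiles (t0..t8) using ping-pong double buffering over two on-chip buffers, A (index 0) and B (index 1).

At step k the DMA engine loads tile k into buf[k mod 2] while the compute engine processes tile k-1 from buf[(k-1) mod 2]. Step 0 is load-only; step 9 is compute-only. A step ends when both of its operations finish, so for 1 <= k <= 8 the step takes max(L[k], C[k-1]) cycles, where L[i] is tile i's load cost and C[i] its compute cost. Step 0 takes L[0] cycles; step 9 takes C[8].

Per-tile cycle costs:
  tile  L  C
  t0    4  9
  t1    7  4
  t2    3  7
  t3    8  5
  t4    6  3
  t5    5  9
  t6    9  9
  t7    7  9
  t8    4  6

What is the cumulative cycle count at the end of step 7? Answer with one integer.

[0] DMA t0→A (4c) ∥ CU idle ⇒ 4c, clock 4
[1] DMA t1→B (7c) ∥ CU A:t0 (9c) ⇒ 9c, clock 13
[2] DMA t2→A (3c) ∥ CU B:t1 (4c) ⇒ 4c, clock 17
[3] DMA t3→B (8c) ∥ CU A:t2 (7c) ⇒ 8c, clock 25
[4] DMA t4→A (6c) ∥ CU B:t3 (5c) ⇒ 6c, clock 31
[5] DMA t5→B (5c) ∥ CU A:t4 (3c) ⇒ 5c, clock 36
[6] DMA t6→A (9c) ∥ CU B:t5 (9c) ⇒ 9c, clock 45
[7] DMA t7→B (7c) ∥ CU A:t6 (9c) ⇒ 9c, clock 54
[8] DMA t8→A (4c) ∥ CU B:t7 (9c) ⇒ 9c, clock 63
[9] DMA idle ∥ CU A:t8 (6c) ⇒ 6c, clock 69

end_cycle[7] = 54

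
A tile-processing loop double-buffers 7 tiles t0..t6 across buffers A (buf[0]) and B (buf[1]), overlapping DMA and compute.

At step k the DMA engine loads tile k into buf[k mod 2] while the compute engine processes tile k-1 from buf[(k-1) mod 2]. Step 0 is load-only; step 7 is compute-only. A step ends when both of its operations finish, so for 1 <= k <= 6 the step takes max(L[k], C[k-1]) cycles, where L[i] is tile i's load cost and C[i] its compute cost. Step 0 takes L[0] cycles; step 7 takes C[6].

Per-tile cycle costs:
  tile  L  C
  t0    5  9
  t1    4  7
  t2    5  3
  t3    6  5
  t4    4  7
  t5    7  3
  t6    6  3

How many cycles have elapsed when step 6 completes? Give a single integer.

k=0 load=t0/5c comp=- wait=5 total=5
k=1 load=t1/4c comp=t0/9c wait=9 total=14
k=2 load=t2/5c comp=t1/7c wait=7 total=21
k=3 load=t3/6c comp=t2/3c wait=6 total=27
k=4 load=t4/4c comp=t3/5c wait=5 total=32
k=5 load=t5/7c comp=t4/7c wait=7 total=39
k=6 load=t6/6c comp=t5/3c wait=6 total=45
k=7 load=- comp=t6/3c wait=3 total=48

end_cycle[6] = 45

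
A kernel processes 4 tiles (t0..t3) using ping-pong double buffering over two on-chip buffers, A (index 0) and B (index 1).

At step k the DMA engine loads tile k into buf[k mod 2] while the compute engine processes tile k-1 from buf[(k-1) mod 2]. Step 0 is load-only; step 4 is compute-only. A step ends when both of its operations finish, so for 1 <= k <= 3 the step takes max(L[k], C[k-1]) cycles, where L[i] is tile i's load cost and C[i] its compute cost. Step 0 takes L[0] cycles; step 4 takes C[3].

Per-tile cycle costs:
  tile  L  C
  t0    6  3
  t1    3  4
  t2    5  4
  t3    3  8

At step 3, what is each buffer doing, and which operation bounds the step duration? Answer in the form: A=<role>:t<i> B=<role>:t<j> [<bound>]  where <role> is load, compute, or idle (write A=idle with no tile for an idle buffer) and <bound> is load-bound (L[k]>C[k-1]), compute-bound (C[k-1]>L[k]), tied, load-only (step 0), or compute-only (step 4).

step 3: A=compute:t2 B=load:t3 [compute-bound]

  0. 6=6c; end=6; A:t0 B:-
  1. max(3,3)=3c; end=9; A:t0 B:t1
  2. max(5,4)=5c; end=14; A:t2 B:t1
  3. max(3,4)=4c; end=18; A:t2 B:t3
  4. 8=8c; end=26; A:t2 B:t3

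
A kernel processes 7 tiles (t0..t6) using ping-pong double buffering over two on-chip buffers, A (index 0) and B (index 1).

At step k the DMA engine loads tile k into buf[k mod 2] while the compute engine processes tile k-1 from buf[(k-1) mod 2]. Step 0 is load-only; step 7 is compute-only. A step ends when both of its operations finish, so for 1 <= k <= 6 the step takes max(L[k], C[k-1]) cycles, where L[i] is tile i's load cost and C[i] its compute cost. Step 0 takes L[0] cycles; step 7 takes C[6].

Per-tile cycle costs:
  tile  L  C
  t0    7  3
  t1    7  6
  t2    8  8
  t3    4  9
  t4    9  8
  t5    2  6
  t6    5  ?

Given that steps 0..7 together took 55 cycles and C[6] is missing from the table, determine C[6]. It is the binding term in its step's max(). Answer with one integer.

C[6] = 2

step 0 → dur = L[0]=7 = 7
step 1 → dur = max(L[1]=7, C[0]=3) = 7
step 2 → dur = max(L[2]=8, C[1]=6) = 8
step 3 → dur = max(L[3]=4, C[2]=8) = 8
step 4 → dur = max(L[4]=9, C[3]=9) = 9
step 5 → dur = max(L[5]=2, C[4]=8) = 8
step 6 → dur = max(L[6]=5, C[5]=6) = 6
step 7 → dur = C[6]=? = C[6]  (unknown; binding)
sum of known step durations = 53
dur[7] = total - known = 55 - 53 = 2
C[6] is the binding max in step 7, so C[6] = dur[7] = 2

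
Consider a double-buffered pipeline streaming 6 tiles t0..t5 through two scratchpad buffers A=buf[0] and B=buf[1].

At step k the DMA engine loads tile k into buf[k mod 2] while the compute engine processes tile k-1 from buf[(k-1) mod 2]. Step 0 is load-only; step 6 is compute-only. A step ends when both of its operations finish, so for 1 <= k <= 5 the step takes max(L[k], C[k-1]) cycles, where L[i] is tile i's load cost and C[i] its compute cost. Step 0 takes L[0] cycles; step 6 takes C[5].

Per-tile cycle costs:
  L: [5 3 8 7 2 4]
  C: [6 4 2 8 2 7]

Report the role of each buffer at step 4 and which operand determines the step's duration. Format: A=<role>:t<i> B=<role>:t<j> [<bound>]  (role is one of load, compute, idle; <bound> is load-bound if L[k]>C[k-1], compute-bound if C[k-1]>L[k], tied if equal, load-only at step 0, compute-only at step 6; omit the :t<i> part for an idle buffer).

step 0: L[0]=5 → dur=5, Σ=5 | A=load:t0 B=idle [load-only]
step 1: L[1]=3 C[0]=6 → dur=6, Σ=11 | A=compute:t0 B=load:t1 [compute-bound]
step 2: L[2]=8 C[1]=4 → dur=8, Σ=19 | A=load:t2 B=compute:t1 [load-bound]
step 3: L[3]=7 C[2]=2 → dur=7, Σ=26 | A=compute:t2 B=load:t3 [load-bound]
step 4: L[4]=2 C[3]=8 → dur=8, Σ=34 | A=load:t4 B=compute:t3 [compute-bound]
step 5: L[5]=4 C[4]=2 → dur=4, Σ=38 | A=compute:t4 B=load:t5 [load-bound]
step 6: C[5]=7 → dur=7, Σ=45 | A=idle B=compute:t5 [compute-only]

step 4: A=load:t4 B=compute:t3 [compute-bound]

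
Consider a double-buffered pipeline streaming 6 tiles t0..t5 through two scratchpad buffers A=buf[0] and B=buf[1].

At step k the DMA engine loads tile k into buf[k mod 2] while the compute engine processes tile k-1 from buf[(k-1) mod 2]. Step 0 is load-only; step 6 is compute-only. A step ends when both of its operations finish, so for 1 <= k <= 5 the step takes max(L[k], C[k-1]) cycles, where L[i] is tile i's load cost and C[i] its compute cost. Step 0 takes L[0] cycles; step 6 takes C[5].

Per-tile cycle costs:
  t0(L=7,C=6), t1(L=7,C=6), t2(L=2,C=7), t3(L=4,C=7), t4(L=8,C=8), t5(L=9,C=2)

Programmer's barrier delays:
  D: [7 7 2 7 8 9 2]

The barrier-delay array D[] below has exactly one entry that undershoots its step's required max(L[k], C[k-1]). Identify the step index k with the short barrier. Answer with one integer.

step 0: need L[0]=7 = 7; D[0]=7 ok
step 1: need max(L[1]=7,C[0]=6) = 7; D[1]=7 ok
step 2: need max(L[2]=2,C[1]=6) = 6; D[2]=2 SHORT
step 3: need max(L[3]=4,C[2]=7) = 7; D[3]=7 ok
step 4: need max(L[4]=8,C[3]=7) = 8; D[4]=8 ok
step 5: need max(L[5]=9,C[4]=8) = 9; D[5]=9 ok
step 6: need C[5]=2 = 2; D[6]=2 ok

hazard at step 2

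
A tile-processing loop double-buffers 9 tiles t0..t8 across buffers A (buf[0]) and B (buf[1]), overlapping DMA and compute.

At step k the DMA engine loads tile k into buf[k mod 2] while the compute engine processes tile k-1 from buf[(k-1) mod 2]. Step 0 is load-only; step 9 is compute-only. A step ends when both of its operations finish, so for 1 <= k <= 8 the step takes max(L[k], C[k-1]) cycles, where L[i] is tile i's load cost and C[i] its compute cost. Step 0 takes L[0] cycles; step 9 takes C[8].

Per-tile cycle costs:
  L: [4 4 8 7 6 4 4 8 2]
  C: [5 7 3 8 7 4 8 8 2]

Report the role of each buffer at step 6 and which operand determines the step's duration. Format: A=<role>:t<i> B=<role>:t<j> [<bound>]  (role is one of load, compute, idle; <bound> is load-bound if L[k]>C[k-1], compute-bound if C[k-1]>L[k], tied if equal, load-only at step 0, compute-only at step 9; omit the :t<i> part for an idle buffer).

step 0: L[0]=4 → dur=4, Σ=4 | A=load:t0 B=idle [load-only]
step 1: L[1]=4 C[0]=5 → dur=5, Σ=9 | A=compute:t0 B=load:t1 [compute-bound]
step 2: L[2]=8 C[1]=7 → dur=8, Σ=17 | A=load:t2 B=compute:t1 [load-bound]
step 3: L[3]=7 C[2]=3 → dur=7, Σ=24 | A=compute:t2 B=load:t3 [load-bound]
step 4: L[4]=6 C[3]=8 → dur=8, Σ=32 | A=load:t4 B=compute:t3 [compute-bound]
step 5: L[5]=4 C[4]=7 → dur=7, Σ=39 | A=compute:t4 B=load:t5 [compute-bound]
step 6: L[6]=4 C[5]=4 → dur=4, Σ=43 | A=load:t6 B=compute:t5 [tied]
step 7: L[7]=8 C[6]=8 → dur=8, Σ=51 | A=compute:t6 B=load:t7 [tied]
step 8: L[8]=2 C[7]=8 → dur=8, Σ=59 | A=load:t8 B=compute:t7 [compute-bound]
step 9: C[8]=2 → dur=2, Σ=61 | A=compute:t8 B=idle [compute-only]

step 6: A=load:t6 B=compute:t5 [tied]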